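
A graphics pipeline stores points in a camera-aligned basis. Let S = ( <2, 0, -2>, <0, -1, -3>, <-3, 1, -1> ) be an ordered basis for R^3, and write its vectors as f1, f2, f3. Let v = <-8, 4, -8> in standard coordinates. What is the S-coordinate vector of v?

<2, 0, 4>

Write v = c_1 f1 + ... + c_3 f3 and solve for the c_i.
Row-reducing the augmented matrix [M | v] gives c = (2, 0, 4).
Check: 2f1 + 0·f2 + 4f3 = <-8, 4, -8>.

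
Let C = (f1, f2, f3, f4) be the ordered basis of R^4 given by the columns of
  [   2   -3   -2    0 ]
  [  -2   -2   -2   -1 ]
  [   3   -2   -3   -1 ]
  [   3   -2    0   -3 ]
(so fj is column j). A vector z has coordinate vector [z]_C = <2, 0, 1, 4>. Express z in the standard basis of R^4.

z = M [z]_C, where M has columns f1, ..., f4.
Carrying out the matrix-vector product, z = <2, -10, -1, -6>.

<2, -10, -1, -6>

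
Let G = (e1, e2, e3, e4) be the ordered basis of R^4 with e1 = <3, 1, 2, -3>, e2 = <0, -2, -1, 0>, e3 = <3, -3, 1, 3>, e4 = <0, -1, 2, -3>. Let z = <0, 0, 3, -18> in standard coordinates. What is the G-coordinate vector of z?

<2, 3, -2, 2>

We seek scalars with c_1 e1 + ... + c_4 e4 = z; equivalently solve M c = z where the columns of M are e1, ..., e4.
Gaussian elimination on [M | z] yields c = (2, 3, -2, 2).
Check: 2e1 + 3e2 - 2e3 + 2e4 = <0, 0, 3, -18>.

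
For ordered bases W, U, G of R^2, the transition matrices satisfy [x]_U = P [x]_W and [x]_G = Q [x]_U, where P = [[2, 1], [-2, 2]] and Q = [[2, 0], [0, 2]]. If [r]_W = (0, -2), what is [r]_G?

(-4, -8)

Composing the changes, [r]_G = Q P [r]_W.
Q P = [[4, 2], [-4, 4]]; applying this to (0, -2) gives (-4, -8).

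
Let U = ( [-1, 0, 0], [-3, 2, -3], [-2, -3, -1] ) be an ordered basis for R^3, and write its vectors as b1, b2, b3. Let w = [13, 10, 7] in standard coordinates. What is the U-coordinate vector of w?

We seek scalars with c_1 b1 + ... + c_3 b3 = w; equivalently solve M c = w where the columns of M are b1, ..., b3.
Gaussian elimination on [M | w] yields c = (-2, -1, -4).
Check: -2b1 - b2 - 4b3 = [13, 10, 7].

[-2, -1, -4]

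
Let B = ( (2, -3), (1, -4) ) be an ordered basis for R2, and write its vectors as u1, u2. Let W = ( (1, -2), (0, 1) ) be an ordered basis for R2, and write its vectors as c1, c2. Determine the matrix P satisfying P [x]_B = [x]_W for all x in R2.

[[2, 1], [1, -2]]

Let M have columns uj and N have columns cj. Then for every x, N [x]_W = x = M [x]_B, so P = N^(-1) M.
Since det N = 1, N^(-1) has integer entries; multiplying gives P = [[2, 1], [1, -2]].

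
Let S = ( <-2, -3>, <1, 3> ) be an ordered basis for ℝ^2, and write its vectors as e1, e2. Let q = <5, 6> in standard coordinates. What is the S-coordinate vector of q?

<-3, -1>

Write q = c_1 e1 + c_2 e2 and solve for the c_i.
System: -2c_1 + c_2 = 5, -3c_1 + 3c_2 = 6; solving gives c_1 = -3, c_2 = -1.
Check: -3e1 - e2 = <5, 6>.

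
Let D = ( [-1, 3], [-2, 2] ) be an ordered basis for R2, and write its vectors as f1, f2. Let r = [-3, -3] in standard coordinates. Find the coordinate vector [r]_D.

[-3, 3]

We seek scalars with c_1 f1 + c_2 f2 = r; equivalently solve M c = r where the columns of M are f1, f2.
System: -c_1 - 2c_2 = -3, 3c_1 + 2c_2 = -3; solving gives c_1 = -3, c_2 = 3.
Check: -3f1 + 3f2 = [-3, -3].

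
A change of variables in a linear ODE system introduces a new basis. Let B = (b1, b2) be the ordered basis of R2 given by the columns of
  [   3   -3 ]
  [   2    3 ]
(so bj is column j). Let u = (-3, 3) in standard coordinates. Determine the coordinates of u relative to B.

Write u = c_1 b1 + c_2 b2 and solve for the c_i.
System: 3c_1 - 3c_2 = -3, 2c_1 + 3c_2 = 3; solving gives c_1 = 0, c_2 = 1.
Check: 0·b1 + b2 = (-3, 3).

(0, 1)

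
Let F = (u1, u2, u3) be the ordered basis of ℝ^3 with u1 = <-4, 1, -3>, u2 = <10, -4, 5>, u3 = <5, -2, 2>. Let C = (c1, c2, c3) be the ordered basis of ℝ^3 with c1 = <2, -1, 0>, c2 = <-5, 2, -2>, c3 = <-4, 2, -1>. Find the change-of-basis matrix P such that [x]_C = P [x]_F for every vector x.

[[1, -2, 0], [2, -2, -1], [-1, -1, 0]]

Let M have columns uj and N have columns cj. Then for every x, N [x]_C = x = M [x]_F, so P = N^(-1) M.
Since det N = 1, N^(-1) has integer entries; multiplying gives P = [[1, -2, 0], [2, -2, -1], [-1, -1, 0]].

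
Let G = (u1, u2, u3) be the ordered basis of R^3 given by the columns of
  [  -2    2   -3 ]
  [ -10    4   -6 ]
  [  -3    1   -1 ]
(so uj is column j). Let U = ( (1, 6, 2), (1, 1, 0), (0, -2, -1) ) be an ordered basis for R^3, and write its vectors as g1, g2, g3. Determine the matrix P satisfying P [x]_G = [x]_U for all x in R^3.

[[-2, 0, -1], [0, 2, -2], [-1, -1, -1]]

Let M have columns uj and N have columns gj. Then for every x, N [x]_U = x = M [x]_G, so P = N^(-1) M.
Since det N = 1, N^(-1) has integer entries; multiplying gives P = [[-2, 0, -1], [0, 2, -2], [-1, -1, -1]].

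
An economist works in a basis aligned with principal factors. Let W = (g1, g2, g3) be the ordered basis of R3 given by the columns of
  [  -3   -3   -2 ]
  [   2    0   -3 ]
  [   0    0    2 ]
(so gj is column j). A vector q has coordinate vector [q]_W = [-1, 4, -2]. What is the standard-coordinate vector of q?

[-5, 4, -4]

By definition q = -g1 + 4g2 - 2g3.
Summing componentwise gives [-5, 4, -4].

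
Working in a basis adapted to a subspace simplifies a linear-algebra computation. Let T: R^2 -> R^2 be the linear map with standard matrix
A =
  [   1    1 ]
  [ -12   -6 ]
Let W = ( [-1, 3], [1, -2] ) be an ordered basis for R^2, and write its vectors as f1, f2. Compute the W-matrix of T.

[[-2, -2], [0, -3]]

The j-th column of [T]_W is [T(fj)]_W.
T(f1) = A f1 = [2, -6] = -2f1 + 0·f2, so column 1 is [-2, 0].
Repeating for f2 and assembling the columns gives [[-2, -2], [0, -3]].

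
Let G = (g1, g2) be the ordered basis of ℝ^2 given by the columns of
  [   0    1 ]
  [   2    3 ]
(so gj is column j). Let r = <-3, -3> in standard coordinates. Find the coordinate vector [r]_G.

[r]_G is the unique c with M c = r, where M has columns g1, g2.
System: 0c_1 + c_2 = -3, 2c_1 + 3c_2 = -3; solving gives c_1 = 3, c_2 = -3.
Check: 3g1 - 3g2 = <-3, -3>.

<3, -3>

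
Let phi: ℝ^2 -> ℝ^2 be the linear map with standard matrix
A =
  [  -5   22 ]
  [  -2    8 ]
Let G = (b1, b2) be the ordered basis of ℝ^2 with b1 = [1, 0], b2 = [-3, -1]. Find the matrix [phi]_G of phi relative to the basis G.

[[1, -1], [2, 2]]

The j-th column of [phi]_G is [phi(bj)]_G.
phi(b1) = A b1 = [-5, -2] = b1 + 2b2, so column 1 is [1, 2].
Repeating for b2 and assembling the columns gives [[1, -1], [2, 2]].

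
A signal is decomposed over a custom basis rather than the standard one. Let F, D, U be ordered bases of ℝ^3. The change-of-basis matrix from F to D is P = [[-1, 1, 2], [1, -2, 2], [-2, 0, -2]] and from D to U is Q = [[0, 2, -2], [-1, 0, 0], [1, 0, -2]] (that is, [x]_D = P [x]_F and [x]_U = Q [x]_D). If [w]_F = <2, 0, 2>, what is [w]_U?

Composing the changes, [w]_U = Q P [w]_F.
Q P = [[6, -4, 8], [1, -1, -2], [3, 1, 6]]; applying this to <2, 0, 2> gives <28, -2, 18>.

<28, -2, 18>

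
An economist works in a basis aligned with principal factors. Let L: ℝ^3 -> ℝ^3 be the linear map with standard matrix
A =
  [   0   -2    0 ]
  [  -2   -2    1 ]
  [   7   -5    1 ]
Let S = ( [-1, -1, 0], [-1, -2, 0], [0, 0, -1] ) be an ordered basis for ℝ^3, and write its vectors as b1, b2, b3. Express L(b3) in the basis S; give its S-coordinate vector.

Column 3 of [L]_S is the S-coordinate vector of L(b3).
In standard coordinates L(b3) = A b3 = [0, -1, -1].
Converting to S: [0, -1, -1] = -b1 + b2 + b3, so the coordinate vector is [-1, 1, 1].

[-1, 1, 1]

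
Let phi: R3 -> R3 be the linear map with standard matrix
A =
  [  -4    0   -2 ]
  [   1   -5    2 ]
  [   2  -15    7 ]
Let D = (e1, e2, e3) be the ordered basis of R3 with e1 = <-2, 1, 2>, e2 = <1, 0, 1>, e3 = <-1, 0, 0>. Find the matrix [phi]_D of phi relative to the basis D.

The j-th column of [phi]_D is [phi(ej)]_D.
phi(e1) = A e1 = <4, -3, -5> = -3e1 + e2 + 3e3, so column 1 is <-3, 1, 3>.
Repeating for e2, e3 and assembling the columns gives [[-3, 3, -1], [1, 3, 0], [3, 3, -2]].

[[-3, 3, -1], [1, 3, 0], [3, 3, -2]]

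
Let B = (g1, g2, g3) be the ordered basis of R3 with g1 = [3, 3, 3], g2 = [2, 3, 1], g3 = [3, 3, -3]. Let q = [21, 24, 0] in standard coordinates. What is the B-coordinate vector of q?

[2, 3, 3]

We seek scalars with c_1 g1 + ... + c_3 g3 = q; equivalently solve M c = q where the columns of M are g1, ..., g3.
Solving this 3x3 system gives c = (2, 3, 3).
Check: 2g1 + 3g2 + 3g3 = [21, 24, 0].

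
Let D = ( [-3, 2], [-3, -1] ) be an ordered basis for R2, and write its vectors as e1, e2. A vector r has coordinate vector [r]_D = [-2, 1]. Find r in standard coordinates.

[3, -5]

By definition r = -2e1 + e2.
Summing componentwise gives [3, -5].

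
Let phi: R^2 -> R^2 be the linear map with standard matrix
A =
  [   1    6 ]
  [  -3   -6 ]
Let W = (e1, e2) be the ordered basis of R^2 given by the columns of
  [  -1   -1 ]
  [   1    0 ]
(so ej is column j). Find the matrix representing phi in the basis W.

The j-th column of [phi]_W is [phi(ej)]_W.
phi(e1) = A e1 = <5, -3> = -3e1 - 2e2, so column 1 is <-3, -2>.
Repeating for e2 and assembling the columns gives [[-3, 3], [-2, -2]].

[[-3, 3], [-2, -2]]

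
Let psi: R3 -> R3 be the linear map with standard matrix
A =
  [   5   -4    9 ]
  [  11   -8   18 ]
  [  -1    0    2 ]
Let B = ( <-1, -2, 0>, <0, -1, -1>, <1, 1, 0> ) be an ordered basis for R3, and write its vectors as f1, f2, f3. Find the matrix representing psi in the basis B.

The j-th column of [psi]_B is [psi(fj)]_B.
psi(f1) = A f1 = <3, 5, 1> = -f1 - f2 + 2f3, so column 1 is <-1, -1, 2>.
Repeating for f2, f3 and assembling the columns gives [[-1, 3, -3], [-1, 2, 1], [2, -2, -2]].

[[-1, 3, -3], [-1, 2, 1], [2, -2, -2]]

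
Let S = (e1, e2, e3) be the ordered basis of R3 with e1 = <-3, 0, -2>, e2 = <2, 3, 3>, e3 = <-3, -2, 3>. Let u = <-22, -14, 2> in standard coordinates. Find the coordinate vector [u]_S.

Write u = c_1 e1 + ... + c_3 e3 and solve for the c_i.
Row-reducing the augmented matrix [M | u] gives c = (2, -2, 4).
Check: 2e1 - 2e2 + 4e3 = <-22, -14, 2>.

<2, -2, 4>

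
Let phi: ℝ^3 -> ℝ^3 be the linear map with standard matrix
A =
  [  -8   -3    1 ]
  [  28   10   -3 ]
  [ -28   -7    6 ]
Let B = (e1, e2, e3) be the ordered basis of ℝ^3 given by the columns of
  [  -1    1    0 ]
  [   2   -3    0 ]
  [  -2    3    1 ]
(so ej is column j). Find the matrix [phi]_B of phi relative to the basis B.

Let P have columns e1, ..., e3. Then [phi]_B = P^(-1) A P.
Here det P = 1, so P^(-1) is integer; computing A P first and then P^(-1)(A P) gives [[2, -1, 0], [2, 3, 1], [0, 0, 3]].

[[2, -1, 0], [2, 3, 1], [0, 0, 3]]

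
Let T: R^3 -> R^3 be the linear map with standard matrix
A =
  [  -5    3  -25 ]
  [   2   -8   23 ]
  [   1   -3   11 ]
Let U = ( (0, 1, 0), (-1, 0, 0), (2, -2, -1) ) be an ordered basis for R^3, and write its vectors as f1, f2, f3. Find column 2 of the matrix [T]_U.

(0, -3, 1)

Column 2 of [T]_U is the U-coordinate vector of T(f2).
In standard coordinates T(f2) = A f2 = (5, -2, -1).
Converting to U: (5, -2, -1) = 0·f1 - 3f2 + f3, so the coordinate vector is (0, -3, 1).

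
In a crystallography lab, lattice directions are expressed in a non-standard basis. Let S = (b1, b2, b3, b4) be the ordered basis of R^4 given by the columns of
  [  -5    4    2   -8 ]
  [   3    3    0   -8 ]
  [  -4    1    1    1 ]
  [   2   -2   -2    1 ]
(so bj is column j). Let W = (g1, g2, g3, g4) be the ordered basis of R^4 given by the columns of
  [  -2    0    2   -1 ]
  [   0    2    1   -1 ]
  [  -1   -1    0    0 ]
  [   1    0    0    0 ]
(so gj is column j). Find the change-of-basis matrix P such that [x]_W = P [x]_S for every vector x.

Let M have columns bj and N have columns gj. Then for every x, N [x]_W = x = M [x]_S, so P = N^(-1) M.
Since det N = -1, N^(-1) has integer entries; multiplying gives P = [[2, -2, -2, 1], [2, 1, 1, -2], [0, -1, 0, -2], [1, -2, 2, 2]].

[[2, -2, -2, 1], [2, 1, 1, -2], [0, -1, 0, -2], [1, -2, 2, 2]]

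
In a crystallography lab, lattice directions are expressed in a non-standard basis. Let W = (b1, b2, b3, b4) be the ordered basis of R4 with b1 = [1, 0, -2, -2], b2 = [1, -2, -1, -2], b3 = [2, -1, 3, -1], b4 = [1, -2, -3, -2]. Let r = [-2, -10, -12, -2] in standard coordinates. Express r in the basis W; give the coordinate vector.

[-4, 2, -2, 4]

We seek scalars with c_1 b1 + ... + c_4 b4 = r; equivalently solve M c = r where the columns of M are b1, ..., b4.
Gaussian elimination on [M | r] yields c = (-4, 2, -2, 4).
Check: -4b1 + 2b2 - 2b3 + 4b4 = [-2, -10, -12, -2].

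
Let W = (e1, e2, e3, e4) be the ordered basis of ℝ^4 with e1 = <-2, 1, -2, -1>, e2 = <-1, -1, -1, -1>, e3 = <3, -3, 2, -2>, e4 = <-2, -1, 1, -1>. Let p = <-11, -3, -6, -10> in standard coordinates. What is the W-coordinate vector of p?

<4, 2, 1, 2>

Write p = c_1 e1 + ... + c_4 e4 and solve for the c_i.
Gaussian elimination on [M | p] yields c = (4, 2, 1, 2).
Check: 4e1 + 2e2 + e3 + 2e4 = <-11, -3, -6, -10>.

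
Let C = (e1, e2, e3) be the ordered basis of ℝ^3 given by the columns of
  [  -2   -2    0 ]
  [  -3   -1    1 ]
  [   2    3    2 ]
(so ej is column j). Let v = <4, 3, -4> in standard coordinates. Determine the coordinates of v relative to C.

[v]_C is the unique c with M c = v, where M has columns e1, ..., e3.
Row-reducing the augmented matrix [M | v] gives c = (0, -2, 1).
Check: 0·e1 - 2e2 + e3 = <4, 3, -4>.

<0, -2, 1>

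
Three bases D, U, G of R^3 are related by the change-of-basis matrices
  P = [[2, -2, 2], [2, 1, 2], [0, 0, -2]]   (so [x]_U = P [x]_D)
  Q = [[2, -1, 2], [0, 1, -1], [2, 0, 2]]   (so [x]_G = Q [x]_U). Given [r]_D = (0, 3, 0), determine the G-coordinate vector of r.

Apply P to get U-coordinates (-6, 3, 0), then Q to get G-coordinates.
The result is [r]_G = (-15, 3, -12).

(-15, 3, -12)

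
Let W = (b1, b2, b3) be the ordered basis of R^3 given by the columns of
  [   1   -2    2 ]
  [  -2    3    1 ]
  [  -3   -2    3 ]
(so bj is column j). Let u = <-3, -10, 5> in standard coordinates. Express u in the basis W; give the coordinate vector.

We seek scalars with c_1 b1 + ... + c_3 b3 = u; equivalently solve M c = u where the columns of M are b1, ..., b3.
Solving this 3x3 system gives c = (-3, -4, -4).
Check: -3b1 - 4b2 - 4b3 = <-3, -10, 5>.

<-3, -4, -4>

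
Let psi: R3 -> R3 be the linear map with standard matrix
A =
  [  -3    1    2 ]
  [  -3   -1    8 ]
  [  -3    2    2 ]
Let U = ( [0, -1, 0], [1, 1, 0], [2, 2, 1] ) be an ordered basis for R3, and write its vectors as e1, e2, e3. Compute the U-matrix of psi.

[[-2, 2, -2], [3, 0, -2], [-2, -1, 0]]

Let P have columns e1, ..., e3. Then [psi]_U = P^(-1) A P.
Here det P = 1, so P^(-1) is integer; computing A P first and then P^(-1)(A P) gives [[-2, 2, -2], [3, 0, -2], [-2, -1, 0]].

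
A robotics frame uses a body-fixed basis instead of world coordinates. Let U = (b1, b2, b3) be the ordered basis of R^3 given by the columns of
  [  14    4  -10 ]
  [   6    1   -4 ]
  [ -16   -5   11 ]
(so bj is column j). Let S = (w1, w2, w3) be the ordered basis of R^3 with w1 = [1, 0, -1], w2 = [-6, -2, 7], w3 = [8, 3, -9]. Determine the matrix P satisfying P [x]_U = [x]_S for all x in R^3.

Let M have columns bj and N have columns wj. Then for every x, N [x]_S = x = M [x]_U, so P = N^(-1) M.
Since det N = -1, N^(-1) has integer entries; multiplying gives P = [[-2, 0, 0], [0, -2, -1], [2, -1, -2]].

[[-2, 0, 0], [0, -2, -1], [2, -1, -2]]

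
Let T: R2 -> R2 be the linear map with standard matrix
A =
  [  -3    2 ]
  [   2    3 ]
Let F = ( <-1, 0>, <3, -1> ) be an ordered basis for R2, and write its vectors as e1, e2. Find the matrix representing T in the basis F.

With P the matrix whose columns are e1, e2, [T]_F = P^(-1) A P.
Column by column: T(e1) = A e1 = <3, -2>; its F-coordinates <3, 2> give column 1.
Continuing for each basis vector yields [T]_F = [[3, 2], [2, -3]].

[[3, 2], [2, -3]]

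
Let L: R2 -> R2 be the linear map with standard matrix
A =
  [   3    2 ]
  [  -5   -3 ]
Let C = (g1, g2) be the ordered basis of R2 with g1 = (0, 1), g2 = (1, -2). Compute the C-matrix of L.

The j-th column of [L]_C is [L(gj)]_C.
L(g1) = A g1 = (2, -3) = g1 + 2g2, so column 1 is (1, 2).
Repeating for g2 and assembling the columns gives [[1, -1], [2, -1]].

[[1, -1], [2, -1]]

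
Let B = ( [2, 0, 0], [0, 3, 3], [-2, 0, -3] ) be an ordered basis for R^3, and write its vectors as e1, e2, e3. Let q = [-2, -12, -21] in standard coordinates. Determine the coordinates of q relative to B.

Write q = c_1 e1 + ... + c_3 e3 and solve for the c_i.
Solving this 3x3 system gives c = (2, -4, 3).
Check: 2e1 - 4e2 + 3e3 = [-2, -12, -21].

[2, -4, 3]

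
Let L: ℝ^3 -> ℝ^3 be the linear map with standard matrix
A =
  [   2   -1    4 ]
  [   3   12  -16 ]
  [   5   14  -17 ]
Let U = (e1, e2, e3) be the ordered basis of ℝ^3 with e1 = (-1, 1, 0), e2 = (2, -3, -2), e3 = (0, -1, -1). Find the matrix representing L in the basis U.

[[-3, -1, -1], [-3, -1, -2], [-3, 0, 1]]

With P the matrix whose columns are e1, ..., e3, [L]_U = P^(-1) A P.
Column by column: L(e1) = A e1 = (-3, 9, 9); its U-coordinates (-3, -3, -3) give column 1.
Continuing for each basis vector yields [L]_U = [[-3, -1, -1], [-3, -1, -2], [-3, 0, 1]].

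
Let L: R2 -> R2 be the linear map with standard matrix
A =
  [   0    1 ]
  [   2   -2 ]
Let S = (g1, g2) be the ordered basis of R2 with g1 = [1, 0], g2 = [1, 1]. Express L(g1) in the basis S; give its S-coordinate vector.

[-2, 2]

Compute L(g1) = A g1 = [0, 2] in standard coordinates.
Then write this in S-coordinates: solve for y in y_1 g1 + y_2 g2 = [0, 2].
This gives y = [-2, 2], which is column 1 of [L]_S.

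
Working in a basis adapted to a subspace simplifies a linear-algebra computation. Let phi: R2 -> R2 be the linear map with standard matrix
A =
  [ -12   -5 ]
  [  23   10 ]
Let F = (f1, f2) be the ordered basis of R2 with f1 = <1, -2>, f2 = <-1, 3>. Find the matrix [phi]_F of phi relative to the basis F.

[[-3, -2], [-1, 1]]

With P the matrix whose columns are f1, f2, [phi]_F = P^(-1) A P.
Column by column: phi(f1) = A f1 = <-2, 3>; its F-coordinates <-3, -1> give column 1.
Continuing for each basis vector yields [phi]_F = [[-3, -2], [-1, 1]].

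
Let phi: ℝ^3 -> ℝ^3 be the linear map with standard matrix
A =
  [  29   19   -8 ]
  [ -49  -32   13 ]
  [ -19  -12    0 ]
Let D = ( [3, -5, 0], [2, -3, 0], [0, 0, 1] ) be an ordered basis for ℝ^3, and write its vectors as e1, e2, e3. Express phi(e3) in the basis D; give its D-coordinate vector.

[-2, -1, 0]

Column 3 of [phi]_D is the D-coordinate vector of phi(e3).
In standard coordinates phi(e3) = A e3 = [-8, 13, 0].
Converting to D: [-8, 13, 0] = -2e1 - e2 + 0·e3, so the coordinate vector is [-2, -1, 0].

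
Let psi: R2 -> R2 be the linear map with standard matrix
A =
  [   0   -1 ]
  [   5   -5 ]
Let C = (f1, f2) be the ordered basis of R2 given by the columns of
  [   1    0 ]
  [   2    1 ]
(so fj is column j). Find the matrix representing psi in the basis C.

With P the matrix whose columns are f1, f2, [psi]_C = P^(-1) A P.
Column by column: psi(f1) = A f1 = [-2, -5]; its C-coordinates [-2, -1] give column 1.
Continuing for each basis vector yields [psi]_C = [[-2, -1], [-1, -3]].

[[-2, -1], [-1, -3]]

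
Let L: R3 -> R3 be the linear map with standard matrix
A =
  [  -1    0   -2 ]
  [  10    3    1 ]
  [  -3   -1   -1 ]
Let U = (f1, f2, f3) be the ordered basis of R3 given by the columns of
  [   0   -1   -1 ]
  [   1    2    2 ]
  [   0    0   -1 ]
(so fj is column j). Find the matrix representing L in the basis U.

[[3, -2, 1], [-1, 0, -1], [1, -1, -2]]

With P the matrix whose columns are f1, ..., f3, [L]_U = P^(-1) A P.
Column by column: L(f1) = A f1 = <0, 3, -1>; its U-coordinates <3, -1, 1> give column 1.
Continuing for each basis vector yields [L]_U = [[3, -2, 1], [-1, 0, -1], [1, -1, -2]].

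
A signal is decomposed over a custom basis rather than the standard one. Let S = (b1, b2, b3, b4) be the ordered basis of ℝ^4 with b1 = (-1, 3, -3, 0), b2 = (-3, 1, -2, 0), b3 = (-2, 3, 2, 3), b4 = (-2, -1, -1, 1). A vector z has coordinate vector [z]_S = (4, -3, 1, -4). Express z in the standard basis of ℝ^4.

(11, 16, 0, -1)

z = M [z]_S, where M has columns b1, ..., b4.
Carrying out the matrix-vector product, z = (11, 16, 0, -1).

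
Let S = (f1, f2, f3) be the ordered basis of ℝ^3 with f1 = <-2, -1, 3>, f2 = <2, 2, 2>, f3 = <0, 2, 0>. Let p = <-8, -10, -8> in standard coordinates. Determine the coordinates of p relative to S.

<0, -4, -1>

We seek scalars with c_1 f1 + ... + c_3 f3 = p; equivalently solve M c = p where the columns of M are f1, ..., f3.
Solving this 3x3 system gives c = (0, -4, -1).
Check: 0·f1 - 4f2 - f3 = <-8, -10, -8>.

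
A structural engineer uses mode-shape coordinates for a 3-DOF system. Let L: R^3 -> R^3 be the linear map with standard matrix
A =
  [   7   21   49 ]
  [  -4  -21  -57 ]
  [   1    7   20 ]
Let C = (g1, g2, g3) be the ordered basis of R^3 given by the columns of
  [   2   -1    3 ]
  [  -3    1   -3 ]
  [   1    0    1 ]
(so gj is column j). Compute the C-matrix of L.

[[2, 3, -1], [1, 1, 0], [-1, 3, 3]]

With P the matrix whose columns are g1, ..., g3, [L]_C = P^(-1) A P.
Column by column: L(g1) = A g1 = <0, -2, 1>; its C-coordinates <2, 1, -1> give column 1.
Continuing for each basis vector yields [L]_C = [[2, 3, -1], [1, 1, 0], [-1, 3, 3]].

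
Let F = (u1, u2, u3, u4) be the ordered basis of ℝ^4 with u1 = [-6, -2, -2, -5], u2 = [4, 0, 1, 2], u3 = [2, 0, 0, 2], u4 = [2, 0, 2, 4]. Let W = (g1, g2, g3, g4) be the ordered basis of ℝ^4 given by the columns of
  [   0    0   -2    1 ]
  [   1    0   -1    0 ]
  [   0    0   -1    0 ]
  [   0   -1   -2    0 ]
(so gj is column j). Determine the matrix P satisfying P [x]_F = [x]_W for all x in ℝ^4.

[[0, -1, 0, -2], [1, 0, -2, 0], [2, -1, 0, -2], [-2, 2, 2, -2]]

Take x = uj: its F-coordinates are the j-th standard unit vector, so P e_j — column j of P — equals [uj]_W.
u1 = 0·g1 + g2 + 2g3 - 2g4, giving column 1 = [0, 1, 2, -2]; repeating for each j gives P = [[0, -1, 0, -2], [1, 0, -2, 0], [2, -1, 0, -2], [-2, 2, 2, -2]].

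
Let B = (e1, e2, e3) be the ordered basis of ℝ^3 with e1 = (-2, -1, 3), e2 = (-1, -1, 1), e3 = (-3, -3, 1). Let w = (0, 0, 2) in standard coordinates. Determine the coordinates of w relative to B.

Write w = c_1 e1 + ... + c_3 e3 and solve for the c_i.
Solving this 3x3 system gives c = (0, 3, -1).
Check: 0·e1 + 3e2 - e3 = (0, 0, 2).

(0, 3, -1)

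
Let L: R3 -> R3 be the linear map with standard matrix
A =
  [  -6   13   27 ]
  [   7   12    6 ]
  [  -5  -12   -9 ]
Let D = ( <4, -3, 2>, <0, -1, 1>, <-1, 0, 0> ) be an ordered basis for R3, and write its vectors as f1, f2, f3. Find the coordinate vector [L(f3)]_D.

Compute L(f3) = A f3 = <6, -7, 5> in standard coordinates.
Then write this in D-coordinates: solve for y in y_1 f1 + ... + y_3 f3 = <6, -7, 5>.
This gives y = <2, 1, 2>, which is column 3 of [L]_D.

<2, 1, 2>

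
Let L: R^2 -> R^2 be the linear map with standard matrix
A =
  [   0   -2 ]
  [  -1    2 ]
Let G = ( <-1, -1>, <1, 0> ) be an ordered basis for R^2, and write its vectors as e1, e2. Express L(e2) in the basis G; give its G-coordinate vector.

<1, 1>

Compute L(e2) = A e2 = <0, -1> in standard coordinates.
Then write this in G-coordinates: solve for y in y_1 e1 + y_2 e2 = <0, -1>.
This gives y = <1, 1>, which is column 2 of [L]_G.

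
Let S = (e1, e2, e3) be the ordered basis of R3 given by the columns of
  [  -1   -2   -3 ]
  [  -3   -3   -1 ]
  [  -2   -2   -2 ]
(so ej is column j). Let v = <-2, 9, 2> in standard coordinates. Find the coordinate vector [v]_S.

We seek scalars with c_1 e1 + ... + c_3 e3 = v; equivalently solve M c = v where the columns of M are e1, ..., e3.
Gaussian elimination on [M | v] yields c = (-1, -3, 3).
Check: -e1 - 3e2 + 3e3 = <-2, 9, 2>.

<-1, -3, 3>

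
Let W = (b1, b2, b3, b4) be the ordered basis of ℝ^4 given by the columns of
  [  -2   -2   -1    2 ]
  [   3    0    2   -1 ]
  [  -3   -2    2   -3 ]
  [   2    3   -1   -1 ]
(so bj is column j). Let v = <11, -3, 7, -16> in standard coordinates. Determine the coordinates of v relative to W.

<-2, -2, 3, 3>

We seek scalars with c_1 b1 + ... + c_4 b4 = v; equivalently solve M c = v where the columns of M are b1, ..., b4.
Solving this 4x4 system gives c = (-2, -2, 3, 3).
Check: -2b1 - 2b2 + 3b3 + 3b4 = <11, -3, 7, -16>.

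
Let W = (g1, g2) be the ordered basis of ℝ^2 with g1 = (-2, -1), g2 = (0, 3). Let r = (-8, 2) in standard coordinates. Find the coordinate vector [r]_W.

(4, 2)

We seek scalars with c_1 g1 + c_2 g2 = r; equivalently solve M c = r where the columns of M are g1, g2.
System: -2c_1 + 0c_2 = -8, -c_1 + 3c_2 = 2; solving gives c_1 = 4, c_2 = 2.
Check: 4g1 + 2g2 = (-8, 2).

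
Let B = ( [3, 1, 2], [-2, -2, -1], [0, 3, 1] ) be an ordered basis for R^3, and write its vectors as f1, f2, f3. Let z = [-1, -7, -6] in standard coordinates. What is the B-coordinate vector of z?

We seek scalars with c_1 f1 + ... + c_3 f3 = z; equivalently solve M c = z where the columns of M are f1, ..., f3.
Row-reducing the augmented matrix [M | z] gives c = (-3, -4, -4).
Check: -3f1 - 4f2 - 4f3 = [-1, -7, -6].

[-3, -4, -4]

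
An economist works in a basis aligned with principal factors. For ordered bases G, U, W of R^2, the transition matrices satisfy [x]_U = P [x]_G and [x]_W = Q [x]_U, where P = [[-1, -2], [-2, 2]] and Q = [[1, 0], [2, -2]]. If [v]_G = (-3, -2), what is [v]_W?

(7, 10)

First [v]_U = P [v]_G = (7, 2).
Then [v]_W = Q [v]_U = (7, 10).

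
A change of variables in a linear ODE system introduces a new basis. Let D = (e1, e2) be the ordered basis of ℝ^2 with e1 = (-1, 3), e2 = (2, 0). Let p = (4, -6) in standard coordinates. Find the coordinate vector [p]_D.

We seek scalars with c_1 e1 + c_2 e2 = p; equivalently solve M c = p where the columns of M are e1, e2.
System: -c_1 + 2c_2 = 4, 3c_1 + 0c_2 = -6; solving gives c_1 = -2, c_2 = 1.
Check: -2e1 + e2 = (4, -6).

(-2, 1)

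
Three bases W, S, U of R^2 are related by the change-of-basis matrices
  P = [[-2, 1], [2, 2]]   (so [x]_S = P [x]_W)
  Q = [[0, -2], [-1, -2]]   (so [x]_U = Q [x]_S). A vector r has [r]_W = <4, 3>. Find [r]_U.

<-28, -23>

Apply P to get S-coordinates <-5, 14>, then Q to get U-coordinates.
The result is [r]_U = <-28, -23>.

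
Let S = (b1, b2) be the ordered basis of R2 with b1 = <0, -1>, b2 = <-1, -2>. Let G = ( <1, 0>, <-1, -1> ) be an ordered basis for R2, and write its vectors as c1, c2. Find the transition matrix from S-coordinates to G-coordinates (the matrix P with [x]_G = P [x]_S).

Let M have columns bj and N have columns cj. Then for every x, N [x]_G = x = M [x]_S, so P = N^(-1) M.
Since det N = -1, N^(-1) has integer entries; multiplying gives P = [[1, 1], [1, 2]].

[[1, 1], [1, 2]]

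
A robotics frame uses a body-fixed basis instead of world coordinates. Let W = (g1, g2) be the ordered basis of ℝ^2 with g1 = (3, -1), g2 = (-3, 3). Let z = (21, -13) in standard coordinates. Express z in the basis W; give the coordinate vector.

[z]_W is the unique c with M c = z, where M has columns g1, g2.
System: 3c_1 - 3c_2 = 21, -c_1 + 3c_2 = -13; solving gives c_1 = 4, c_2 = -3.
Check: 4g1 - 3g2 = (21, -13).

(4, -3)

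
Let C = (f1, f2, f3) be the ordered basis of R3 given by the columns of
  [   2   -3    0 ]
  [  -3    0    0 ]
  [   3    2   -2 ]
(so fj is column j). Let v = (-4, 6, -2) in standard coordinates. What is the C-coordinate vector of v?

Write v = c_1 f1 + ... + c_3 f3 and solve for the c_i.
Row-reducing the augmented matrix [M | v] gives c = (-2, 0, -2).
Check: -2f1 + 0·f2 - 2f3 = (-4, 6, -2).

(-2, 0, -2)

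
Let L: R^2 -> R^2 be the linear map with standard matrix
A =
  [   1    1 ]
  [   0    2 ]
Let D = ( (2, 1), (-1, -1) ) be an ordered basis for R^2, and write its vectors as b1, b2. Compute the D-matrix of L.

The j-th column of [L]_D is [L(bj)]_D.
L(b1) = A b1 = (3, 2) = b1 - b2, so column 1 is (1, -1).
Repeating for b2 and assembling the columns gives [[1, 0], [-1, 2]].

[[1, 0], [-1, 2]]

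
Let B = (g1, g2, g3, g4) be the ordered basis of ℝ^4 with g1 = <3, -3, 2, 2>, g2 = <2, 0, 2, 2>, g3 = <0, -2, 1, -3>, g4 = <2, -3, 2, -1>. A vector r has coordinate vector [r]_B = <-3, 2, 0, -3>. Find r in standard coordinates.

r = M [r]_B, where M has columns g1, ..., g4.
Carrying out the matrix-vector product, r = <-11, 18, -8, 1>.

<-11, 18, -8, 1>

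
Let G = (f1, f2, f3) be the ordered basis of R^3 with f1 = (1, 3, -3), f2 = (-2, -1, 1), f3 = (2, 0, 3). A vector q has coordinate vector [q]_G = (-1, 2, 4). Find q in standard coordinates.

The coordinates say q = -f1 + 2f2 + 4f3; adding the scaled basis vectors gives (3, -5, 17).

(3, -5, 17)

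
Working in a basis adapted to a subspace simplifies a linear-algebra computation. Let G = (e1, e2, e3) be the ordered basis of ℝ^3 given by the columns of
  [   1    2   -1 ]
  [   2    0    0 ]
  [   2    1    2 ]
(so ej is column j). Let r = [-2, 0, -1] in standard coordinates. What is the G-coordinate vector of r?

We seek scalars with c_1 e1 + ... + c_3 e3 = r; equivalently solve M c = r where the columns of M are e1, ..., e3.
Gaussian elimination on [M | r] yields c = (0, -1, 0).
Check: 0·e1 - e2 + 0·e3 = [-2, 0, -1].

[0, -1, 0]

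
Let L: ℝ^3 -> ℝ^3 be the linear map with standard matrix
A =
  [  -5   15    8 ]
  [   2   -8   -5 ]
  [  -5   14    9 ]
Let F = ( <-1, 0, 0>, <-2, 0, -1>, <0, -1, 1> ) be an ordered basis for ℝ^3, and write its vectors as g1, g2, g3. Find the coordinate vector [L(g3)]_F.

<3, 2, -3>

Compute L(g3) = A g3 = <-7, 3, -5> in standard coordinates.
Then write this in F-coordinates: solve for y in y_1 g1 + ... + y_3 g3 = <-7, 3, -5>.
This gives y = <3, 2, -3>, which is column 3 of [L]_F.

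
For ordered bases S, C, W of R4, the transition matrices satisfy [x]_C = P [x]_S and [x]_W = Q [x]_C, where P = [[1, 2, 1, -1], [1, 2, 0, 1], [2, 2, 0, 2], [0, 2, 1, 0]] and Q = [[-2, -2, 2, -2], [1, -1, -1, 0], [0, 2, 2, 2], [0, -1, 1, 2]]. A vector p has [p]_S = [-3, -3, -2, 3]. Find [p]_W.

[44, -2, -40, -16]

Composing the changes, [p]_W = Q P [p]_S.
Q P = [[0, -8, -4, 4], [-2, -2, 1, -4], [6, 12, 2, 6], [1, 4, 2, 1]]; applying this to [-3, -3, -2, 3] gives [44, -2, -40, -16].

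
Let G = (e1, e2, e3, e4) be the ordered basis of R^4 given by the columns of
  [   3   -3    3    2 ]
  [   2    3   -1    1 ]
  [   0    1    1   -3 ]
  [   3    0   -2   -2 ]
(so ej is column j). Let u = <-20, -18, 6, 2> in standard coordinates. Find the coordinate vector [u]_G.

<-4, -3, -3, -4>

We seek scalars with c_1 e1 + ... + c_4 e4 = u; equivalently solve M c = u where the columns of M are e1, ..., e4.
Solving this 4x4 system gives c = (-4, -3, -3, -4).
Check: -4e1 - 3e2 - 3e3 - 4e4 = <-20, -18, 6, 2>.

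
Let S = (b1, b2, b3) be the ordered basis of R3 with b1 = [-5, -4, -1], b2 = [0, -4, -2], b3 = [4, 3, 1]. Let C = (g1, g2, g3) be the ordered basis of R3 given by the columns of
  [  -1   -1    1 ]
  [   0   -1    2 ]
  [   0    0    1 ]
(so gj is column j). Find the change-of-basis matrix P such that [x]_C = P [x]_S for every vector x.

[[2, -2, -2], [2, 0, -1], [-1, -2, 1]]

Column j of P is [bj]_C, since P maps S-coordinates to C-coordinates.
Expressing b1 in C: b1 = 2g1 + 2g2 - g3, so column 1 of P is [2, 2, -1].
Doing the same for each bj gives P = [[2, -2, -2], [2, 0, -1], [-1, -2, 1]].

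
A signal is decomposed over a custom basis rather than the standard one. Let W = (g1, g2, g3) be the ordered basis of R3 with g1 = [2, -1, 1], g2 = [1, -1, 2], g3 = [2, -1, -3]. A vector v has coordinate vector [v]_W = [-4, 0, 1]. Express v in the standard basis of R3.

The coordinates say v = -4g1 + 0·g2 + g3; adding the scaled basis vectors gives [-6, 3, -7].

[-6, 3, -7]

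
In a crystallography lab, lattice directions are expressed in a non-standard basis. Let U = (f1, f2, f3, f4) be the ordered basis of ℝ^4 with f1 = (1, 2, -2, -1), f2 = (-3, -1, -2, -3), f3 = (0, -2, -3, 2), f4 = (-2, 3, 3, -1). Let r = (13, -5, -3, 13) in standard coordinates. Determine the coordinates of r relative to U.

[r]_U is the unique c with M c = r, where M has columns f1, ..., f4.
Gaussian elimination on [M | r] yields c = (0, -3, 1, -2).
Check: 0·f1 - 3f2 + f3 - 2f4 = (13, -5, -3, 13).

(0, -3, 1, -2)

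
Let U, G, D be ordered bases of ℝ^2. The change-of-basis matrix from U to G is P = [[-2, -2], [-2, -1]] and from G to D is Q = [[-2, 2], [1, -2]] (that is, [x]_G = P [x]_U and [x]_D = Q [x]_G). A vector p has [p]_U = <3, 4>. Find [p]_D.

<8, 6>

Apply P to get G-coordinates <-14, -10>, then Q to get D-coordinates.
The result is [p]_D = <8, 6>.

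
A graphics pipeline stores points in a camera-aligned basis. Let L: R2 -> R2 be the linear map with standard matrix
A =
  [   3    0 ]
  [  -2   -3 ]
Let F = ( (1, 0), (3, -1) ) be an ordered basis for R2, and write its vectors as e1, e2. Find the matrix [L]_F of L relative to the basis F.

With P the matrix whose columns are e1, e2, [L]_F = P^(-1) A P.
Column by column: L(e1) = A e1 = (3, -2); its F-coordinates (-3, 2) give column 1.
Continuing for each basis vector yields [L]_F = [[-3, 0], [2, 3]].

[[-3, 0], [2, 3]]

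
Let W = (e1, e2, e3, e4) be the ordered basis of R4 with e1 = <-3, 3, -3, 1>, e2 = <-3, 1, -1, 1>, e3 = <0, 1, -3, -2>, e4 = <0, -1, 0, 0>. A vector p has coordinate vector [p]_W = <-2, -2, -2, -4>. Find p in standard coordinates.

<12, -6, 14, 0>

By definition p = -2e1 - 2e2 - 2e3 - 4e4.
Summing componentwise gives <12, -6, 14, 0>.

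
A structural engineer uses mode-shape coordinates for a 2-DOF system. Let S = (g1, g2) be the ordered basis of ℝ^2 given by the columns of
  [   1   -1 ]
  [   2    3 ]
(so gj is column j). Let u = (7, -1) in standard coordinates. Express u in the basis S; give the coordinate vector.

(4, -3)

Write u = c_1 g1 + c_2 g2 and solve for the c_i.
System: c_1 - c_2 = 7, 2c_1 + 3c_2 = -1; solving gives c_1 = 4, c_2 = -3.
Check: 4g1 - 3g2 = (7, -1).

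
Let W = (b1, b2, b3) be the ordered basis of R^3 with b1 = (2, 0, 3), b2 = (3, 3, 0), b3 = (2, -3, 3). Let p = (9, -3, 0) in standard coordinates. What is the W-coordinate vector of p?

Write p = c_1 b1 + ... + c_3 b3 and solve for the c_i.
Row-reducing the augmented matrix [M | p] gives c = (-4, 3, 4).
Check: -4b1 + 3b2 + 4b3 = (9, -3, 0).

(-4, 3, 4)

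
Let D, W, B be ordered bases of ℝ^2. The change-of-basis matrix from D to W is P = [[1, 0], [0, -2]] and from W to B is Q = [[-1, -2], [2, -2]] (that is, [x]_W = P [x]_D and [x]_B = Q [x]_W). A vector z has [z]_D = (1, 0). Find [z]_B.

(-1, 2)

First [z]_W = P [z]_D = (1, 0).
Then [z]_B = Q [z]_W = (-1, 2).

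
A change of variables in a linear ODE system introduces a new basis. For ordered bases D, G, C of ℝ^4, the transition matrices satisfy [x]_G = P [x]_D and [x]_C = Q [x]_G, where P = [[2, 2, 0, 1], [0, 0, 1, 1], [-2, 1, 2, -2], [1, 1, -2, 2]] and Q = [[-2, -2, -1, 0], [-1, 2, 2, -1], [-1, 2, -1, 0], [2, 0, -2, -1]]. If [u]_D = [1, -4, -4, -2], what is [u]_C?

First [u]_G = P [u]_D = [-8, -6, -10, 1].
Then [u]_C = Q [u]_G = [38, -25, 6, 3].

[38, -25, 6, 3]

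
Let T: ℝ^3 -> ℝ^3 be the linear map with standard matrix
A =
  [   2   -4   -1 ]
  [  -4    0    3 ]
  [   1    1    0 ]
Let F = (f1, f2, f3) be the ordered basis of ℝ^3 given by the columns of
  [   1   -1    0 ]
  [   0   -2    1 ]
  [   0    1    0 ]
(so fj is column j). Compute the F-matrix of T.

[[3, 2, -3], [1, -3, 1], [-2, 1, 2]]

Let P have columns f1, ..., f3. Then [T]_F = P^(-1) A P.
Here det P = -1, so P^(-1) is integer; computing A P first and then P^(-1)(A P) gives [[3, 2, -3], [1, -3, 1], [-2, 1, 2]].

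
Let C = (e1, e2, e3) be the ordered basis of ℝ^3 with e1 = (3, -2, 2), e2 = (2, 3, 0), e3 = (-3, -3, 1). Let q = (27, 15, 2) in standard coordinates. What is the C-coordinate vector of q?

(3, 3, -4)

[q]_C is the unique c with M c = q, where M has columns e1, ..., e3.
Row-reducing the augmented matrix [M | q] gives c = (3, 3, -4).
Check: 3e1 + 3e2 - 4e3 = (27, 15, 2).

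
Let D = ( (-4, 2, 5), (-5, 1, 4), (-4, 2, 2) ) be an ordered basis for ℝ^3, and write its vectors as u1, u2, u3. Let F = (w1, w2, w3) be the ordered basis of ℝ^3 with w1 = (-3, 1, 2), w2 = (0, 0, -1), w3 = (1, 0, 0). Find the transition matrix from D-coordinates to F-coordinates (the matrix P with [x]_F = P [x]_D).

Column j of P is [uj]_F, since P maps D-coordinates to F-coordinates.
Expressing u1 in F: u1 = 2w1 - w2 + 2w3, so column 1 of P is (2, -1, 2).
Doing the same for each uj gives P = [[2, 1, 2], [-1, -2, 2], [2, -2, 2]].

[[2, 1, 2], [-1, -2, 2], [2, -2, 2]]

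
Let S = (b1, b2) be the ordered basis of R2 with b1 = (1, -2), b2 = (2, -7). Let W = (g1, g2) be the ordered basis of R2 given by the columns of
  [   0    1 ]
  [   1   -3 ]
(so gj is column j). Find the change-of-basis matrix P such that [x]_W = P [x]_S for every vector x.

[[1, -1], [1, 2]]

Let M have columns bj and N have columns gj. Then for every x, N [x]_W = x = M [x]_S, so P = N^(-1) M.
Since det N = -1, N^(-1) has integer entries; multiplying gives P = [[1, -1], [1, 2]].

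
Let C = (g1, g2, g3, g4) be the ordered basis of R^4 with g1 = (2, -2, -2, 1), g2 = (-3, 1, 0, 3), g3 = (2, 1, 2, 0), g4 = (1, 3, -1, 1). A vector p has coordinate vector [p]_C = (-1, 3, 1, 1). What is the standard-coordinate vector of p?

The coordinates say p = -g1 + 3g2 + g3 + g4; adding the scaled basis vectors gives (-8, 9, 3, 9).

(-8, 9, 3, 9)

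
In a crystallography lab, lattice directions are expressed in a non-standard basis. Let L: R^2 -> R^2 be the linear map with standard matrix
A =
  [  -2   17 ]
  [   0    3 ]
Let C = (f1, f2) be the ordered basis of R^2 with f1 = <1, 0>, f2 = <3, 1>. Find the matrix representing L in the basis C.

With P the matrix whose columns are f1, f2, [L]_C = P^(-1) A P.
Column by column: L(f1) = A f1 = <-2, 0>; its C-coordinates <-2, 0> give column 1.
Continuing for each basis vector yields [L]_C = [[-2, 2], [0, 3]].

[[-2, 2], [0, 3]]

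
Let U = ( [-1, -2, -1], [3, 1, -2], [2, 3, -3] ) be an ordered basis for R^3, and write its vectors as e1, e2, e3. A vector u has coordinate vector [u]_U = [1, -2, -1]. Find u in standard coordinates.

The coordinates say u = e1 - 2e2 - e3; adding the scaled basis vectors gives [-9, -7, 6].

[-9, -7, 6]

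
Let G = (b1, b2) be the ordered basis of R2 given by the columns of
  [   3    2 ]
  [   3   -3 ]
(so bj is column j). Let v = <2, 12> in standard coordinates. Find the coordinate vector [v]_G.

<2, -2>

[v]_G is the unique c with M c = v, where M has columns b1, b2.
System: 3c_1 + 2c_2 = 2, 3c_1 - 3c_2 = 12; solving gives c_1 = 2, c_2 = -2.
Check: 2b1 - 2b2 = <2, 12>.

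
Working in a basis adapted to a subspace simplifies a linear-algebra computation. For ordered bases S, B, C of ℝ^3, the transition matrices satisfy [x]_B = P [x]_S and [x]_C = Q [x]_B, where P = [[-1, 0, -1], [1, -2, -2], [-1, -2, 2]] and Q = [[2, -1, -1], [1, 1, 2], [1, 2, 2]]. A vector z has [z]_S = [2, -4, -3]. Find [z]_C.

[-14, 17, 33]

First [z]_B = P [z]_S = [1, 16, 0].
Then [z]_C = Q [z]_B = [-14, 17, 33].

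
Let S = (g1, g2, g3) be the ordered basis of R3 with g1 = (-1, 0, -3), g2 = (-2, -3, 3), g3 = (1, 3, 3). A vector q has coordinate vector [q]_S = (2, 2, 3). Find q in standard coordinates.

By definition q = 2g1 + 2g2 + 3g3.
Summing componentwise gives (-3, 3, 9).

(-3, 3, 9)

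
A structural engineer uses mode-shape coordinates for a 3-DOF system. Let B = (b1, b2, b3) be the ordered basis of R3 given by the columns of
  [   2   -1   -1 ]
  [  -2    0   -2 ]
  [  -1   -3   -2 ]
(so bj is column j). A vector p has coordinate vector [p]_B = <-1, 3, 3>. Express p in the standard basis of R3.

<-8, -4, -14>

By definition p = -b1 + 3b2 + 3b3.
Summing componentwise gives <-8, -4, -14>.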